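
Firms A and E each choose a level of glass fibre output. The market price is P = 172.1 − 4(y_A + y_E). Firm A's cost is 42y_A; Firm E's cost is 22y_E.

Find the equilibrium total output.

23.35

Firm A's profit: π = y_A(172.1 − 4(y_A + y_E)) − 42y_A.
∂π/∂y_A = 130.1 − 8y_A − 4y_E = 0, so y_A = 16.2625 − 0.5y_E.
By the same steps for E: y_E = 18.7625 − 0.5y_A.
Solving the two reaction functions simultaneously: (1 − (−0.5)(−0.5))y_A = 16.2625 − 0.5·18.7625, so 0.75y_A = 1101/160 and y_A = 9.175.
Then y_E = 18.7625 − 0.5·9.175 = 14.175.
Total output: 9.175 + 14.175 = 23.35.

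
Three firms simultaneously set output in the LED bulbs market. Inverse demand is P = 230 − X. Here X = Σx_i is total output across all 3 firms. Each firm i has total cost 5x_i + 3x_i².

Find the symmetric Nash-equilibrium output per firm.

A representative firm's profit is π_i = x_i(230 − X) − 5x_i − 3x_i², with X = x_i + Σ_{j≠i} x_j.
First-order condition: 225 − 8x_i − Σ_{j≠i} x_j = 0.
With identical firms, set every x_j = x: then 225 − 8x − 2x = 0, i.e. x = 225/10 = 22.5.

22.5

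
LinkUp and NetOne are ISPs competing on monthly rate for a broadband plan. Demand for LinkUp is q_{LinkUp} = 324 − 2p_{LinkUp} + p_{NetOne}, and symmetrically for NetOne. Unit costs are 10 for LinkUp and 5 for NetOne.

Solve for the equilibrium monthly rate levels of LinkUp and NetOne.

114, 112

LinkUp's profit: π = (p_{LinkUp} − 10)(324 − 2p_{LinkUp} + p_{NetOne}).
∂π/∂p_{LinkUp} = 344 − 4p_{LinkUp} + p_{NetOne} = 0 ⇒ p_{LinkUp} = 86 + 0.25p_{NetOne}.
Similarly p_{NetOne} = 83.5 + 0.25p_{LinkUp}.
Solving the two reaction functions simultaneously: (1 − (0.25)(0.25))p_{LinkUp} = 86 + 0.25·83.5, so 0.9375p_{LinkUp} = 106.875 and p_{LinkUp} = 114.
Then p_{NetOne} = 83.5 + 0.25·114 = 112.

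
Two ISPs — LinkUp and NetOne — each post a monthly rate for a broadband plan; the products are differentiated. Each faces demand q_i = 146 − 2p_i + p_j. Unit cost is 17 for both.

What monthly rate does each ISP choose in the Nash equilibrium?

LinkUp's profit: π = (p_{LinkUp} − 17)(146 − 2p_{LinkUp} + p_{NetOne}).
∂π/∂p_{LinkUp} = 180 − 4p_{LinkUp} + p_{NetOne} = 0 ⇒ p_{LinkUp} = 45 + 0.25p_{NetOne}.
By symmetry p_{NetOne} = p_{LinkUp}; substituting into the reaction function, 0.75p_{LinkUp} = 45 and p_{LinkUp} = 60.

60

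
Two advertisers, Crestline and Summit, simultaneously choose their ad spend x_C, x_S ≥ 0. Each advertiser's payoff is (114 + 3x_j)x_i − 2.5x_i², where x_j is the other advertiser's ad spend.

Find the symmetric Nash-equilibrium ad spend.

57

Crestline's payoff is (114 + 3x_S)x_C − 2.5x_C².
∂π/∂x_C = 114 + 3x_S − 5x_C = 0, so x_C = 22.8 + 0.6x_S.
The game is symmetric, so in equilibrium x_S = x_C: the reaction function gives 0.4x_C = 22.8, hence x_C = 57.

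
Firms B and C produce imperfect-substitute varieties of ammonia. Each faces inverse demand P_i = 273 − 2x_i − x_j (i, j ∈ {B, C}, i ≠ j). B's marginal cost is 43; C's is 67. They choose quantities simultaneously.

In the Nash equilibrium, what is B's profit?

Firm B's profit: π = x_B(273 − 2x_B − x_C) − 43x_B.
∂π/∂x_B = 230 − 4x_B − x_C = 0 ⇒ x_B = 57.5 − 0.25x_C.
Similarly x_C = 51.5 − 0.25x_B.
Substituting the second reaction function into the first: x_B = 57.5 − 0.25(51.5 − 0.25x_B), which gives 0.9375x_B = 44.625 ⇒ x_B = 47.6.
Then x_C = 51.5 − 0.25·47.6 = 39.6.
P_B = 273 − 2·47.6 − 39.6 = 138.2.
Profit = (138.2 − 43)·47.6 = 4531.52.

4531.52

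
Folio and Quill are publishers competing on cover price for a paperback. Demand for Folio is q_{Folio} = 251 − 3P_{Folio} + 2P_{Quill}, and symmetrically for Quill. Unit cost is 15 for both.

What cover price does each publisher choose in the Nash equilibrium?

Folio's profit: π = (P_{Folio} − 15)(251 − 3P_{Folio} + 2P_{Quill}).
∂π/∂P_{Folio} = 296 − 6P_{Folio} + 2P_{Quill} = 0 ⇒ P_{Folio} = 148/3 + (1/3)P_{Quill}.
The game is symmetric, so in equilibrium P_{Quill} = P_{Folio}: the reaction function gives (2/3)P_{Folio} = 148/3, hence P_{Folio} = 74.

74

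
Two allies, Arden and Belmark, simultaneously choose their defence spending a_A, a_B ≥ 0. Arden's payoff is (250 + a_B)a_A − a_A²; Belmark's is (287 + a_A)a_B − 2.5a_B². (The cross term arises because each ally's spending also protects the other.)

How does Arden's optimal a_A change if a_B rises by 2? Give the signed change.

1

Expanding Arden's payoff: 250a_A + a_Ba_A − a_A².
∂π/∂a_A = 250 + a_B − 2a_A = 0, so a_A = 125 + 0.5a_B.
The reaction-function slope is 0.5, so a 2-unit rise in a_B moves a_A by 0.5 × 2 = 1. Arden's best response rises — the actions are strategic complements.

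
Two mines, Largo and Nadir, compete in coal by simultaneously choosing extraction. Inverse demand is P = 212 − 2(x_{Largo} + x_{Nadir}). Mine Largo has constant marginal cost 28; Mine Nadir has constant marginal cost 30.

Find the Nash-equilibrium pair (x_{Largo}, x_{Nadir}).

Mine Largo's profit: π = x_{Largo}(212 − 2(x_{Largo} + x_{Nadir})) − 28x_{Largo}.
∂π/∂x_{Largo} = 184 − 4x_{Largo} − 2x_{Nadir} = 0, so x_{Largo} = 46 − 0.5x_{Nadir}.
By the same steps for Nadir: x_{Nadir} = 45.5 − 0.5x_{Largo}.
Solving the two reaction functions simultaneously: (1 − (−0.5)(−0.5))x_{Largo} = 46 − 0.5·45.5, so 0.75x_{Largo} = 23.25 and x_{Largo} = 31.
Then x_{Nadir} = 45.5 − 0.5·31 = 30.

31, 30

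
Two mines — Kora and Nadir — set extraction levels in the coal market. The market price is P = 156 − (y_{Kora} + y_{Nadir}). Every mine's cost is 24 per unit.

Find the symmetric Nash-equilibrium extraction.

Mine Kora's profit: π = y_{Kora}(156 − (y_{Kora} + y_{Nadir})) − 24y_{Kora}.
∂π/∂y_{Kora} = 132 − 2y_{Kora} − y_{Nadir} = 0, so y_{Kora} = 66 − 0.5y_{Nadir}.
The game is symmetric, so in equilibrium y_{Nadir} = y_{Kora}: the reaction function gives 1.5y_{Kora} = 66, hence y_{Kora} = 44.

44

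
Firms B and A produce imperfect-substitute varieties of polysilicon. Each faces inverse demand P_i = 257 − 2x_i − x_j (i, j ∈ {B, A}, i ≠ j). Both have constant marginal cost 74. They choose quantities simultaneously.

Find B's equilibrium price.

147.2

Firm B's profit: π = x_B(257 − 2x_B − x_A) − 74x_B.
∂π/∂x_B = 183 − 4x_B − x_A = 0 ⇒ x_B = 45.75 − 0.25x_A.
Setting x_B = x_A in the reaction function: x_B = 45.75 − 0.25x_B, so x_B = 45.75 / 1.25 = 36.6.
P_B = 257 − 2·36.6 − 36.6 = 147.2.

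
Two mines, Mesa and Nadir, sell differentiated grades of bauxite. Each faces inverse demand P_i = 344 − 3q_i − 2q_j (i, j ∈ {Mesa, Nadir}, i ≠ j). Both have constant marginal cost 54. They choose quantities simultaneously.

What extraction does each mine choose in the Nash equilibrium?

36.25

Mine Mesa's profit: π = q_{Mesa}(344 − 3q_{Mesa} − 2q_{Nadir}) − 54q_{Mesa}.
∂π/∂q_{Mesa} = 290 − 6q_{Mesa} − 2q_{Nadir} = 0 ⇒ q_{Mesa} = 145/3 − (1/3)q_{Nadir}.
By symmetry q_{Nadir} = q_{Mesa}; substituting into the reaction function, (4/3)q_{Mesa} = 145/3 and q_{Mesa} = 36.25.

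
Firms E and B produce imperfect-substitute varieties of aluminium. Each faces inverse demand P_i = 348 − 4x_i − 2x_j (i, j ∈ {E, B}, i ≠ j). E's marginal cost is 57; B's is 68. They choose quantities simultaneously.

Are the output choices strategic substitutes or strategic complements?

Firm E's profit: π = x_E(348 − 4x_E − 2x_B) − 57x_E.
∂π/∂x_E = 291 − 8x_E − 2x_B = 0 ⇒ x_E = 36.375 − 0.25x_B.
The best-response slope dx_E/dx_B = −0.25 < 0: the reaction function is downward-sloping, so the choices are strategic substitutes.

strategic substitutes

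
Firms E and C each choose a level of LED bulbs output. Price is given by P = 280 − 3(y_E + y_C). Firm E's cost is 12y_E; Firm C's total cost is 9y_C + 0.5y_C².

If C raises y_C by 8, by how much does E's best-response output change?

-4

Firm E's profit: π = y_E(280 − 3(y_E + y_C)) − 12y_E.
∂π/∂y_E = 268 − 6y_E − 3y_C = 0, so y_E = 134/3 − 0.5y_C.
The reaction-function slope is −0.5, so an 8-unit rise in y_C moves y_E by −0.5 × 8 = −4. E's best response falls — the actions are strategic substitutes.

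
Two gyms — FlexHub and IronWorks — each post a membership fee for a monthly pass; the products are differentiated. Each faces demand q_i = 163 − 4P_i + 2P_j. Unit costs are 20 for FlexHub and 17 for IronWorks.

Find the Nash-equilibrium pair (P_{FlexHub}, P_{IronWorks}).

FlexHub's profit: π = (P_{FlexHub} − 20)(163 − 4P_{FlexHub} + 2P_{IronWorks}).
∂π/∂P_{FlexHub} = 243 − 8P_{FlexHub} + 2P_{IronWorks} = 0 ⇒ P_{FlexHub} = 30.375 + 0.25P_{IronWorks}.
Similarly P_{IronWorks} = 28.875 + 0.25P_{FlexHub}.
Plugging P_{IronWorks} into FlexHub's best response: P_{FlexHub} = 30.375 + 0.25(28.875 + 0.25P_{FlexHub}) ⇒ 0.9375P_{FlexHub} = 1203/32, so P_{FlexHub} = 40.1.
Then P_{IronWorks} = 28.875 + 0.25·40.1 = 38.9.

40.1, 38.9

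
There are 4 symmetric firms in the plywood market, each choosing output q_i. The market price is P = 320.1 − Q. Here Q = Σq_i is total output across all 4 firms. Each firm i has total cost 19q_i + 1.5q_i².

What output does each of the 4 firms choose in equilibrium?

37.6375

A representative firm's profit is π_i = q_i(320.1 − Q) − 19q_i − 1.5q_i², with Q = q_i + Σ_{j≠i} q_j.
First-order condition: 301.1 − 5q_i − Σ_{j≠i} q_j = 0.
With identical firms, set every q_j = q: then 301.1 − 5q − 3q = 0, i.e. q = 301.1/8 = 37.6375.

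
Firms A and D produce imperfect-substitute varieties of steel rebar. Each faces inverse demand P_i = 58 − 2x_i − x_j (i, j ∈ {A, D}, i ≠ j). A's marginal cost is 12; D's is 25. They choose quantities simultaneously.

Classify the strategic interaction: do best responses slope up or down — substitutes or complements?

strategic substitutes

Firm A's profit: π = x_A(58 − 2x_A − x_D) − 12x_A.
∂π/∂x_A = 46 − 4x_A − x_D = 0 ⇒ x_A = 11.5 − 0.25x_D.
The best-response slope dx_A/dx_D = −0.25 < 0: the reaction function is downward-sloping, so the choices are strategic substitutes.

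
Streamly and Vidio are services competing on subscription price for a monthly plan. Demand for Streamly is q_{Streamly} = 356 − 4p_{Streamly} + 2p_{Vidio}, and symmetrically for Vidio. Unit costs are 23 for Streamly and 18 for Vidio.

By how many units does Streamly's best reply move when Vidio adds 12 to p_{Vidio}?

3

Streamly's profit: π = (p_{Streamly} − 23)(356 − 4p_{Streamly} + 2p_{Vidio}).
∂π/∂p_{Streamly} = 448 − 8p_{Streamly} + 2p_{Vidio} = 0 ⇒ p_{Streamly} = 56 + 0.25p_{Vidio}.
The reaction-function slope is 0.25, so a 12-unit rise in p_{Vidio} moves p_{Streamly} by 0.25 × 12 = 3. Streamly's best response rises — the actions are strategic complements.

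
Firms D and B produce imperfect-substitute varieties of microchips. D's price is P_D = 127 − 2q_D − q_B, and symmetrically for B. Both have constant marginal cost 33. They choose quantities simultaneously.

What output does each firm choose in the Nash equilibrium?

Firm D's profit: π = q_D(127 − 2q_D − q_B) − 33q_D.
∂π/∂q_D = 94 − 4q_D − q_B = 0 ⇒ q_D = 23.5 − 0.25q_B.
The game is symmetric, so in equilibrium q_B = q_D: the reaction function gives 1.25q_D = 23.5, hence q_D = 18.8.

18.8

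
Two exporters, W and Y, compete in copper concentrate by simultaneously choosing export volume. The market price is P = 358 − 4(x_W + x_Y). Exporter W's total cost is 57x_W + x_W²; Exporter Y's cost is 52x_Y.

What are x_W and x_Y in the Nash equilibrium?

Exporter W's profit: π = x_W(358 − 4(x_W + x_Y)) − 57x_W − x_W².
∂π/∂x_W = 301 − 10x_W − 4x_Y = 0, so x_W = 30.1 − 0.4x_Y.
For Y: ∂π/∂x_Y = 306 − 8x_Y − 4x_W = 0 ⇒ x_Y = 38.25 − 0.5x_W.
Substituting the second reaction function into the first: x_W = 30.1 − 0.4(38.25 − 0.5x_W), which gives 0.8x_W = 14.8 ⇒ x_W = 18.5.
Then x_Y = 38.25 − 0.5·18.5 = 29.

18.5, 29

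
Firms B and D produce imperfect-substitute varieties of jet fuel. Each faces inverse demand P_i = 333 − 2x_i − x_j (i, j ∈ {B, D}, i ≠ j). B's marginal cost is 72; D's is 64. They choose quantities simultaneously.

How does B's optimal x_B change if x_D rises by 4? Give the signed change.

-1

Firm B's profit: π = x_B(333 − 2x_B − x_D) − 72x_B.
∂π/∂x_B = 261 − 4x_B − x_D = 0 ⇒ x_B = 65.25 − 0.25x_D.
The reaction-function slope is −0.25, so a 4-unit rise in x_D moves x_B by −0.25 × 4 = −1. B's best response falls — the actions are strategic substitutes.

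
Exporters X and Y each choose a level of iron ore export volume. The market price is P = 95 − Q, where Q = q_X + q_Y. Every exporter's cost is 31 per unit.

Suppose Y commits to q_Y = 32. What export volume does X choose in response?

16

Exporter X's profit: π = q_X(95 − (q_X + q_Y)) − 31q_X.
∂π/∂q_X = 64 − 2q_X − q_Y = 0, so q_X = 32 − 0.5q_Y.
At q_Y = 32: q_X = 32 − 0.5·32 = 16.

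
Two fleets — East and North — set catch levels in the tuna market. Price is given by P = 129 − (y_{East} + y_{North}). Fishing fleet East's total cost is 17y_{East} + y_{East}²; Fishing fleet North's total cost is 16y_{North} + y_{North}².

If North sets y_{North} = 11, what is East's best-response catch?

25.25

Fishing fleet East's profit: π = y_{East}(129 − (y_{East} + y_{North})) − 17y_{East} − y_{East}².
∂π/∂y_{East} = 112 − 4y_{East} − y_{North} = 0, so y_{East} = 28 − 0.25y_{North}.
At y_{North} = 11: y_{East} = 28 − 0.25·11 = 25.25.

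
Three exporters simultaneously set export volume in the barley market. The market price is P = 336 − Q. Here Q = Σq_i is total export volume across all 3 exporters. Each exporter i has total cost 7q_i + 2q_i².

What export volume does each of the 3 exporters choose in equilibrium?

A representative exporter's profit is π_i = q_i(336 − Q) − 7q_i − 2q_i², with Q = q_i + Σ_{j≠i} q_j.
First-order condition: 329 − 6q_i − Σ_{j≠i} q_j = 0.
In a symmetric equilibrium every exporter chooses the same q, so Σ_{j≠i} q_j = 2q. The condition becomes 329 − 8q = 0, giving q = 329/8 = 41.125.

41.125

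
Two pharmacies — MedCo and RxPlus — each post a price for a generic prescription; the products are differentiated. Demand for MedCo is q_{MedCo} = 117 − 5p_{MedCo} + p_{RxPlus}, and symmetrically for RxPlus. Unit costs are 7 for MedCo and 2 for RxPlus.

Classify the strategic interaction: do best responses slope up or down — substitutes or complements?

MedCo's profit: π = (p_{MedCo} − 7)(117 − 5p_{MedCo} + p_{RxPlus}).
∂π/∂p_{MedCo} = 152 − 10p_{MedCo} + p_{RxPlus} = 0 ⇒ p_{MedCo} = 15.2 + 0.1p_{RxPlus}.
The best-response slope dp_{MedCo}/dp_{RxPlus} = 0.1 > 0: the reaction function is upward-sloping, so the choices are strategic complements.

strategic complements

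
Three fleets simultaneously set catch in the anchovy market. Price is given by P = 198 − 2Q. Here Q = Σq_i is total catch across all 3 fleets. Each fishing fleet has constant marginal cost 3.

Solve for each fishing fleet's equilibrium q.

24.375

A representative fishing fleet's profit is π_i = q_i(198 − 2Q) − 3q_i, with Q = q_i + Σ_{j≠i} q_j.
First-order condition: 195 − 4q_i − 2Σ_{j≠i} q_j = 0.
In a symmetric equilibrium every fishing fleet chooses the same q, so Σ_{j≠i} q_j = 2q. The condition becomes 195 − 8q = 0, giving q = 195/8 = 24.375.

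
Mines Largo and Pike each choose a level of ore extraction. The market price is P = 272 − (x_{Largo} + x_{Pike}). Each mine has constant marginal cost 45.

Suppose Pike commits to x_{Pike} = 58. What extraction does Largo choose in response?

84.5

Mine Largo's profit: π = x_{Largo}(272 − (x_{Largo} + x_{Pike})) − 45x_{Largo}.
∂π/∂x_{Largo} = 227 − 2x_{Largo} − x_{Pike} = 0, so x_{Largo} = 113.5 − 0.5x_{Pike}.
At x_{Pike} = 58: x_{Largo} = 113.5 − 0.5·58 = 84.5.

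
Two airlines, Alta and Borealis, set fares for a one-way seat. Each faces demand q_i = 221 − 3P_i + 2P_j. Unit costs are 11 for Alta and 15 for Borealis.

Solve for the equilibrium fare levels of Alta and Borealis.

64.25, 65.75

Alta's profit: π = (P_{Alta} − 11)(221 − 3P_{Alta} + 2P_{Borealis}).
∂π/∂P_{Alta} = 254 − 6P_{Alta} + 2P_{Borealis} = 0 ⇒ P_{Alta} = 127/3 + (1/3)P_{Borealis}.
Similarly P_{Borealis} = 133/3 + (1/3)P_{Alta}.
Plugging P_{Borealis} into Alta's best response: P_{Alta} = 127/3 + (1/3)(133/3 + (1/3)P_{Alta}) ⇒ (8/9)P_{Alta} = 514/9, so P_{Alta} = 64.25.
Then P_{Borealis} = 133/3 + (1/3)·64.25 = 65.75.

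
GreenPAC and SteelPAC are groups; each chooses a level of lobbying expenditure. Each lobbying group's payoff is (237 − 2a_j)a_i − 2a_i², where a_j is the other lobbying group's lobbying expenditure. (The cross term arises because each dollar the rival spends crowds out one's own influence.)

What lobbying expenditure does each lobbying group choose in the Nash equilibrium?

GreenPAC's payoff is (237 − 2a_S)a_G − 2a_G².
∂π/∂a_G = 237 − 2a_S − 4a_G = 0, so a_G = 59.25 − 0.5a_S.
By symmetry a_S = a_G; substituting into the reaction function, 1.5a_G = 59.25 and a_G = 39.5.

39.5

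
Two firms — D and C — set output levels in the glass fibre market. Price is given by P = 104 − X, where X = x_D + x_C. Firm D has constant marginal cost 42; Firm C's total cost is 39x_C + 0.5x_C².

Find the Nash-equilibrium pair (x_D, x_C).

Firm D's profit: π = x_D(104 − (x_D + x_C)) − 42x_D.
∂π/∂x_D = 62 − 2x_D − x_C = 0, so x_D = 31 − 0.5x_C.
For C: ∂π/∂x_C = 65 − 3x_C − x_D = 0 ⇒ x_C = 65/3 − (1/3)x_D.
Solving the two reaction functions simultaneously: (1 − (−0.5)(−1/3))x_D = 31 − 0.5·(65/3), so (5/6)x_D = 121/6 and x_D = 24.2.
Then x_C = 65/3 − (1/3)·24.2 = 13.6.

24.2, 13.6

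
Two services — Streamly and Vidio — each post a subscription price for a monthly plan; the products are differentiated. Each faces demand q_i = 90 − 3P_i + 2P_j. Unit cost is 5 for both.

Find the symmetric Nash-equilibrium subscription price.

Streamly's profit: π = (P_{Streamly} − 5)(90 − 3P_{Streamly} + 2P_{Vidio}).
∂π/∂P_{Streamly} = 105 − 6P_{Streamly} + 2P_{Vidio} = 0 ⇒ P_{Streamly} = 17.5 + (1/3)P_{Vidio}.
Setting P_{Streamly} = P_{Vidio} in the reaction function: P_{Streamly} = 17.5 + (1/3)P_{Streamly}, so P_{Streamly} = 17.5 / (2/3) = 26.25.

26.25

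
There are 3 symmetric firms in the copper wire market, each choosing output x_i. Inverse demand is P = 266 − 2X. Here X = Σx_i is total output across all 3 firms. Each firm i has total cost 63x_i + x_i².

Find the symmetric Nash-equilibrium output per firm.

A representative firm's profit is π_i = x_i(266 − 2X) − 63x_i − x_i², with X = x_i + Σ_{j≠i} x_j.
First-order condition: 203 − 6x_i − 2Σ_{j≠i} x_j = 0.
In a symmetric equilibrium every firm chooses the same x, so Σ_{j≠i} x_j = 2x. The condition becomes 203 − 10x = 0, giving x = 203/10 = 20.3.

20.3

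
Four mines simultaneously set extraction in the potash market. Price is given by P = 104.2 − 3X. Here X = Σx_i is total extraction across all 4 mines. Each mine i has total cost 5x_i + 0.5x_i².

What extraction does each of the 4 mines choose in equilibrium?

6.2

A representative mine's profit is π_i = x_i(104.2 − 3X) − 5x_i − 0.5x_i², with X = x_i + Σ_{j≠i} x_j.
First-order condition: 99.2 − 7x_i − 3Σ_{j≠i} x_j = 0.
In a symmetric equilibrium every mine chooses the same x, so Σ_{j≠i} x_j = 3x. The condition becomes 99.2 − 16x = 0, giving x = 99.2/16 = 6.2.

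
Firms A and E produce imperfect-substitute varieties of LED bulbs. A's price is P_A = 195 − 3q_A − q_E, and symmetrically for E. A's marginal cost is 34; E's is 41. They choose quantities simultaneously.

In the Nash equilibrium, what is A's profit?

1614.72

Firm A's profit: π = q_A(195 − 3q_A − q_E) − 34q_A.
∂π/∂q_A = 161 − 6q_A − q_E = 0 ⇒ q_A = 161/6 − (1/6)q_E.
Similarly q_E = 77/3 − (1/6)q_A.
Substituting the second reaction function into the first: q_A = 161/6 − (1/6)(77/3 − (1/6)q_A), which gives (35/36)q_A = 203/9 ⇒ q_A = 23.2.
Then q_E = 77/3 − (1/6)·23.2 = 21.8.
P_A = 195 − 3·23.2 − 21.8 = 103.6.
Profit = (103.6 − 34)·23.2 = 1614.72.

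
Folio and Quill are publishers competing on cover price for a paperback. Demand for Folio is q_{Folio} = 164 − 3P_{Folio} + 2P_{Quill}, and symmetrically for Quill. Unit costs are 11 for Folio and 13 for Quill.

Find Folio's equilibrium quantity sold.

Folio's profit: π = (P_{Folio} − 11)(164 − 3P_{Folio} + 2P_{Quill}).
∂π/∂P_{Folio} = 197 − 6P_{Folio} + 2P_{Quill} = 0 ⇒ P_{Folio} = 197/6 + (1/3)P_{Quill}.
Similarly P_{Quill} = 203/6 + (1/3)P_{Folio}.
Solving the two reaction functions simultaneously: (1 − (1/3)(1/3))P_{Folio} = 197/6 + (1/3)·(203/6), so (8/9)P_{Folio} = 397/9 and P_{Folio} = 49.625.
Then P_{Quill} = 203/6 + (1/3)·49.625 = 50.375.
q_{Folio} = 164 − 3·49.625 + 2·50.375 = 115.875.

115.875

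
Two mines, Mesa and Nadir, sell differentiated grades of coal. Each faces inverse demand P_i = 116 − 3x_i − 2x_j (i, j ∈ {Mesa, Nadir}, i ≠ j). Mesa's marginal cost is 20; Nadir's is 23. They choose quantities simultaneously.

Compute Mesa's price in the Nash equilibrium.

Mine Mesa's profit: π = x_{Mesa}(116 − 3x_{Mesa} − 2x_{Nadir}) − 20x_{Mesa}.
∂π/∂x_{Mesa} = 96 − 6x_{Mesa} − 2x_{Nadir} = 0 ⇒ x_{Mesa} = 16 − (1/3)x_{Nadir}.
Similarly x_{Nadir} = 15.5 − (1/3)x_{Mesa}.
Substituting the second reaction function into the first: x_{Mesa} = 16 − (1/3)(15.5 − (1/3)x_{Mesa}), which gives (8/9)x_{Mesa} = 65/6 ⇒ x_{Mesa} = 12.1875.
Then x_{Nadir} = 15.5 − (1/3)·12.1875 = 11.4375.
P_{Mesa} = 116 − 3·12.1875 − 2·11.4375 = 56.5625.

56.5625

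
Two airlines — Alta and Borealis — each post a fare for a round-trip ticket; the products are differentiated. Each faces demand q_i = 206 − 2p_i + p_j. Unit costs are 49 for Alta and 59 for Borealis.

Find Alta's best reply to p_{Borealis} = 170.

Alta's profit: π = (p_{Alta} − 49)(206 − 2p_{Alta} + p_{Borealis}).
∂π/∂p_{Alta} = 304 − 4p_{Alta} + p_{Borealis} = 0 ⇒ p_{Alta} = 76 + 0.25p_{Borealis}.
At p_{Borealis} = 170: p_{Alta} = 76 + 0.25·170 = 118.5.

118.5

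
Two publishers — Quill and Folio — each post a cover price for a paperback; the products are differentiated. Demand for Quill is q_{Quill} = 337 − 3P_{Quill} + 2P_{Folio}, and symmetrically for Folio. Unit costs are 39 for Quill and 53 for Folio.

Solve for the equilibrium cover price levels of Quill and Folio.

Quill's profit: π = (P_{Quill} − 39)(337 − 3P_{Quill} + 2P_{Folio}).
∂π/∂P_{Quill} = 454 − 6P_{Quill} + 2P_{Folio} = 0 ⇒ P_{Quill} = 227/3 + (1/3)P_{Folio}.
Similarly P_{Folio} = 248/3 + (1/3)P_{Quill}.
Solving the two reaction functions simultaneously: (1 − (1/3)(1/3))P_{Quill} = 227/3 + (1/3)·(248/3), so (8/9)P_{Quill} = 929/9 and P_{Quill} = 116.125.
Then P_{Folio} = 248/3 + (1/3)·116.125 = 121.375.

116.125, 121.375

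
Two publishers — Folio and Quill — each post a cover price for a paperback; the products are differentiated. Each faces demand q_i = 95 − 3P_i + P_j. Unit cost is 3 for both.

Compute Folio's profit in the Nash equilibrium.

950.52

Folio's profit: π = (P_{Folio} − 3)(95 − 3P_{Folio} + P_{Quill}).
∂π/∂P_{Folio} = 104 − 6P_{Folio} + P_{Quill} = 0 ⇒ P_{Folio} = 52/3 + (1/6)P_{Quill}.
By symmetry P_{Quill} = P_{Folio}; substituting into the reaction function, (5/6)P_{Folio} = 52/3 and P_{Folio} = 20.8.
q_{Folio} = 95 − 3·20.8 + 20.8 = 53.4.
Profit = (20.8 − 3)·53.4 = 950.52.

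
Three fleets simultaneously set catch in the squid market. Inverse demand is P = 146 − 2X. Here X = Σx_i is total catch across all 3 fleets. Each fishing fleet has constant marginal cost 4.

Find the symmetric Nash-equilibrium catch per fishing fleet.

A representative fishing fleet's profit is π_i = x_i(146 − 2X) − 4x_i, with X = x_i + Σ_{j≠i} x_j.
First-order condition: 142 − 4x_i − 2Σ_{j≠i} x_j = 0.
Imposing symmetry (x_j = x for all j) turns Σ_{j≠i} x_j into 2x, so 142 = 8x and x = 17.75.

17.75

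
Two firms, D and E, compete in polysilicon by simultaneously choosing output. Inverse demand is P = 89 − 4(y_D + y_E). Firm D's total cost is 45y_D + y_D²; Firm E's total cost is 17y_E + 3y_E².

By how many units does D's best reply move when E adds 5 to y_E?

Firm D's profit: π = y_D(89 − 4(y_D + y_E)) − 45y_D − y_D².
∂π/∂y_D = 44 − 10y_D − 4y_E = 0, so y_D = 4.4 − 0.4y_E.
The reaction-function slope is −0.4, so a 5-unit rise in y_E moves y_D by −0.4 × 5 = −2. D's best response falls — the actions are strategic substitutes.

-2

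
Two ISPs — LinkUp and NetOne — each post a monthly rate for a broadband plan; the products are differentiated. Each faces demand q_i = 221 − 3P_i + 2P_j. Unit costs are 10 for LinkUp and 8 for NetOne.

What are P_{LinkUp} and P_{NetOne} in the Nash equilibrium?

LinkUp's profit: π = (P_{LinkUp} − 10)(221 − 3P_{LinkUp} + 2P_{NetOne}).
∂π/∂P_{LinkUp} = 251 − 6P_{LinkUp} + 2P_{NetOne} = 0 ⇒ P_{LinkUp} = 251/6 + (1/3)P_{NetOne}.
Similarly P_{NetOne} = 245/6 + (1/3)P_{LinkUp}.
Plugging P_{NetOne} into LinkUp's best response: P_{LinkUp} = 251/6 + (1/3)(245/6 + (1/3)P_{LinkUp}) ⇒ (8/9)P_{LinkUp} = 499/9, so P_{LinkUp} = 62.375.
Then P_{NetOne} = 245/6 + (1/3)·62.375 = 61.625.

62.375, 61.625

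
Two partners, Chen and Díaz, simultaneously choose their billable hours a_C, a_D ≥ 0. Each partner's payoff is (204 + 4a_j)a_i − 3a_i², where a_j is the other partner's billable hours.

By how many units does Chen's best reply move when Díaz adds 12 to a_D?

8

Chen's payoff is (204 + 4a_D)a_C − 3a_C².
∂π/∂a_C = 204 + 4a_D − 6a_C = 0, so a_C = 34 + (2/3)a_D.
The reaction-function slope is 2/3, so a 12-unit rise in a_D moves a_C by 2/3 × 12 = 8. Chen's best response rises — the actions are strategic complements.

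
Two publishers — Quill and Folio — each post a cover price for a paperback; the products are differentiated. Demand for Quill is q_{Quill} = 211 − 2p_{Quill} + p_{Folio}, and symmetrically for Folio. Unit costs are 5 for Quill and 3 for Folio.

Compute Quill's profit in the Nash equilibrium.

9357.12

Quill's profit: π = (p_{Quill} − 5)(211 − 2p_{Quill} + p_{Folio}).
∂π/∂p_{Quill} = 221 − 4p_{Quill} + p_{Folio} = 0 ⇒ p_{Quill} = 55.25 + 0.25p_{Folio}.
Similarly p_{Folio} = 54.25 + 0.25p_{Quill}.
Plugging p_{Folio} into Quill's best response: p_{Quill} = 55.25 + 0.25(54.25 + 0.25p_{Quill}) ⇒ 0.9375p_{Quill} = 68.8125, so p_{Quill} = 73.4.
Then p_{Folio} = 54.25 + 0.25·73.4 = 72.6.
q_{Quill} = 211 − 2·73.4 + 72.6 = 136.8.
Profit = (73.4 − 5)·136.8 = 9357.12.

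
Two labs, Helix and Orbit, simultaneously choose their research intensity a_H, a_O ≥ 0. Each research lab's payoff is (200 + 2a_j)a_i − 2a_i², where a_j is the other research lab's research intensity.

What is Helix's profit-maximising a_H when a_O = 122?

Helix's payoff is (200 + 2a_O)a_H − 2a_H².
∂π/∂a_H = 200 + 2a_O − 4a_H = 0, so a_H = 50 + 0.5a_O.
At a_O = 122: a_H = 50 + 0.5·122 = 111.

111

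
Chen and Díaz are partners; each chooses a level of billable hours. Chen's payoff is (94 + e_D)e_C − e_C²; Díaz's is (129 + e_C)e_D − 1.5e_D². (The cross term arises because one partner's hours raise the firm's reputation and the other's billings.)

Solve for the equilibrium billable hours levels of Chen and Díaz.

82.2, 70.4

Expanding Chen's payoff: 94e_C + e_De_C − e_C².
∂π/∂e_C = 94 + e_D − 2e_C = 0, so e_C = 47 + 0.5e_D.
Likewise for Díaz: e_D = 43 + (1/3)e_C.
Solving the two reaction functions simultaneously: (1 − (0.5)(1/3))e_C = 47 + 0.5·43, so (5/6)e_C = 68.5 and e_C = 82.2.
Then e_D = 43 + (1/3)·82.2 = 70.4.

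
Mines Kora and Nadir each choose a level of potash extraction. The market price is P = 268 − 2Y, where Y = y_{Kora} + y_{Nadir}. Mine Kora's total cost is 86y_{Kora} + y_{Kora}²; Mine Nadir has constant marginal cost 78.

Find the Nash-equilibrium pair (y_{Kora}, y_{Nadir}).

Mine Kora's profit: π = y_{Kora}(268 − 2(y_{Kora} + y_{Nadir})) − 86y_{Kora} − y_{Kora}².
∂π/∂y_{Kora} = 182 − 6y_{Kora} − 2y_{Nadir} = 0, so y_{Kora} = 91/3 − (1/3)y_{Nadir}.
For Nadir: ∂π/∂y_{Nadir} = 190 − 4y_{Nadir} − 2y_{Kora} = 0 ⇒ y_{Nadir} = 47.5 − 0.5y_{Kora}.
Substituting the second reaction function into the first: y_{Kora} = 91/3 − (1/3)(47.5 − 0.5y_{Kora}), which gives (5/6)y_{Kora} = 14.5 ⇒ y_{Kora} = 17.4.
Then y_{Nadir} = 47.5 − 0.5·17.4 = 38.8.

17.4, 38.8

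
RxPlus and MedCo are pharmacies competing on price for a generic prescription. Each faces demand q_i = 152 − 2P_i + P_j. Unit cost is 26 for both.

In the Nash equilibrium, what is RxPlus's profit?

RxPlus's profit: π = (P_{RxPlus} − 26)(152 − 2P_{RxPlus} + P_{MedCo}).
∂π/∂P_{RxPlus} = 204 − 4P_{RxPlus} + P_{MedCo} = 0 ⇒ P_{RxPlus} = 51 + 0.25P_{MedCo}.
The game is symmetric, so in equilibrium P_{MedCo} = P_{RxPlus}: the reaction function gives 0.75P_{RxPlus} = 51, hence P_{RxPlus} = 68.
q_{RxPlus} = 152 − 2·68 + 68 = 84.
Profit = (68 − 26)·84 = 3528.

3528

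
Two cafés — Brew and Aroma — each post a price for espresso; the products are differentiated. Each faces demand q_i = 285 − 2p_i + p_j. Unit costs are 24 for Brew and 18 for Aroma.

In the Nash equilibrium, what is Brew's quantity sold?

172.4

Brew's profit: π = (p_{Brew} − 24)(285 − 2p_{Brew} + p_{Aroma}).
∂π/∂p_{Brew} = 333 − 4p_{Brew} + p_{Aroma} = 0 ⇒ p_{Brew} = 83.25 + 0.25p_{Aroma}.
Similarly p_{Aroma} = 80.25 + 0.25p_{Brew}.
Solving the two reaction functions simultaneously: (1 − (0.25)(0.25))p_{Brew} = 83.25 + 0.25·80.25, so 0.9375p_{Brew} = 103.3125 and p_{Brew} = 110.2.
Then p_{Aroma} = 80.25 + 0.25·110.2 = 107.8.
q_{Brew} = 285 − 2·110.2 + 107.8 = 172.4.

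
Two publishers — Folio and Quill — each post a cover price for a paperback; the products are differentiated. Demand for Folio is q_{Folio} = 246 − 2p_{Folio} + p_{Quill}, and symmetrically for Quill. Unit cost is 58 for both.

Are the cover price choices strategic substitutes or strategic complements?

strategic complements

Folio's profit: π = (p_{Folio} − 58)(246 − 2p_{Folio} + p_{Quill}).
∂π/∂p_{Folio} = 362 − 4p_{Folio} + p_{Quill} = 0 ⇒ p_{Folio} = 90.5 + 0.25p_{Quill}.
The best-response slope dp_{Folio}/dp_{Quill} = 0.25 > 0: the reaction function is upward-sloping, so the choices are strategic complements.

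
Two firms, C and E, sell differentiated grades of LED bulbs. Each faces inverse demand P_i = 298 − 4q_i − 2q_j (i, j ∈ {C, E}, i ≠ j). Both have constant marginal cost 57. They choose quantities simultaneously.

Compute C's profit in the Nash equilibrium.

2323.24

Firm C's profit: π = q_C(298 − 4q_C − 2q_E) − 57q_C.
∂π/∂q_C = 241 − 8q_C − 2q_E = 0 ⇒ q_C = 30.125 − 0.25q_E.
Setting q_C = q_E in the reaction function: q_C = 30.125 − 0.25q_C, so q_C = 30.125 / 1.25 = 24.1.
P_C = 298 − 4·24.1 − 2·24.1 = 153.4.
Profit = (153.4 − 57)·24.1 = 2323.24.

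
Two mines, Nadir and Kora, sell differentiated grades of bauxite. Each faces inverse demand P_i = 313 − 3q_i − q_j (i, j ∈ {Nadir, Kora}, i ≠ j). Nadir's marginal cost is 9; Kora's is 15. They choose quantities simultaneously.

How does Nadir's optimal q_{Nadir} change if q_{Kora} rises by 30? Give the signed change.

-5

Mine Nadir's profit: π = q_{Nadir}(313 − 3q_{Nadir} − q_{Kora}) − 9q_{Nadir}.
∂π/∂q_{Nadir} = 304 − 6q_{Nadir} − q_{Kora} = 0 ⇒ q_{Nadir} = 152/3 − (1/6)q_{Kora}.
The reaction-function slope is −1/6, so a 30-unit rise in q_{Kora} moves q_{Nadir} by −1/6 × 30 = −5. Nadir's best response falls — the actions are strategic substitutes.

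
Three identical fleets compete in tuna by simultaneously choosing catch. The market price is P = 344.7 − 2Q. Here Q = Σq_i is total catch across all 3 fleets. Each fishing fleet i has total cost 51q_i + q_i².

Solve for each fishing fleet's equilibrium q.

29.37

A representative fishing fleet's profit is π_i = q_i(344.7 − 2Q) − 51q_i − q_i², with Q = q_i + Σ_{j≠i} q_j.
First-order condition: 293.7 − 6q_i − 2Σ_{j≠i} q_j = 0.
With identical fishing fleets, set every q_j = q: then 293.7 − 6q − 4q = 0, i.e. q = 293.7/10 = 29.37.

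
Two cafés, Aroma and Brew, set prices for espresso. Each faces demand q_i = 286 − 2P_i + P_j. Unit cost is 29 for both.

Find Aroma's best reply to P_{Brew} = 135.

Aroma's profit: π = (P_{Aroma} − 29)(286 − 2P_{Aroma} + P_{Brew}).
∂π/∂P_{Aroma} = 344 − 4P_{Aroma} + P_{Brew} = 0 ⇒ P_{Aroma} = 86 + 0.25P_{Brew}.
At P_{Brew} = 135: P_{Aroma} = 86 + 0.25·135 = 119.75.

119.75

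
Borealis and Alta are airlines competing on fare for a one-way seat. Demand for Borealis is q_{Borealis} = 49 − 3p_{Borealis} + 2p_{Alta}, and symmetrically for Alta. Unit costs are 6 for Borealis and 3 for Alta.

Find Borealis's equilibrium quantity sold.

Borealis's profit: π = (p_{Borealis} − 6)(49 − 3p_{Borealis} + 2p_{Alta}).
∂π/∂p_{Borealis} = 67 − 6p_{Borealis} + 2p_{Alta} = 0 ⇒ p_{Borealis} = 67/6 + (1/3)p_{Alta}.
Similarly p_{Alta} = 29/3 + (1/3)p_{Borealis}.
Substituting the second reaction function into the first: p_{Borealis} = 67/6 + (1/3)(29/3 + (1/3)p_{Borealis}), which gives (8/9)p_{Borealis} = 259/18 ⇒ p_{Borealis} = 16.1875.
Then p_{Alta} = 29/3 + (1/3)·16.1875 = 15.0625.
q_{Borealis} = 49 − 3·16.1875 + 2·15.0625 = 30.5625.

30.5625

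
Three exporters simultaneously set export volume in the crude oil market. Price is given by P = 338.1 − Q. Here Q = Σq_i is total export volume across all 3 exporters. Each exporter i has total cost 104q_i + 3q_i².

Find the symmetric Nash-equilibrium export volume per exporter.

23.41

A representative exporter's profit is π_i = q_i(338.1 − Q) − 104q_i − 3q_i², with Q = q_i + Σ_{j≠i} q_j.
First-order condition: 234.1 − 8q_i − Σ_{j≠i} q_j = 0.
With identical exporters, set every q_j = q: then 234.1 − 8q − 2q = 0, i.e. q = 234.1/10 = 23.41.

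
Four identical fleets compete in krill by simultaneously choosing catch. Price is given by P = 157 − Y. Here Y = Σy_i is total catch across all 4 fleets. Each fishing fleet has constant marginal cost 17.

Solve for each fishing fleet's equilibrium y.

28

A representative fishing fleet's profit is π_i = y_i(157 − Y) − 17y_i, with Y = y_i + Σ_{j≠i} y_j.
First-order condition: 140 − 2y_i − Σ_{j≠i} y_j = 0.
With identical fishing fleets, set every y_j = y: then 140 − 2y − 3y = 0, i.e. y = 140/5 = 28.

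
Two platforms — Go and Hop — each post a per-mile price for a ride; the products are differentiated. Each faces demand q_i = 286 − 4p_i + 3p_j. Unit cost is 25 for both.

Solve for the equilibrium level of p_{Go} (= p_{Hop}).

Go's profit: π = (p_{Go} − 25)(286 − 4p_{Go} + 3p_{Hop}).
∂π/∂p_{Go} = 386 − 8p_{Go} + 3p_{Hop} = 0 ⇒ p_{Go} = 48.25 + 0.375p_{Hop}.
Setting p_{Go} = p_{Hop} in the reaction function: p_{Go} = 48.25 + 0.375p_{Go}, so p_{Go} = 48.25 / 0.625 = 77.2.

77.2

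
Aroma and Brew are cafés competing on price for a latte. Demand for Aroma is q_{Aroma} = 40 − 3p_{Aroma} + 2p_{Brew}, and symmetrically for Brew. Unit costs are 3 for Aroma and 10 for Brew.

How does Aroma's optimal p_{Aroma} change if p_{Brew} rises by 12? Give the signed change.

4

Aroma's profit: π = (p_{Aroma} − 3)(40 − 3p_{Aroma} + 2p_{Brew}).
∂π/∂p_{Aroma} = 49 − 6p_{Aroma} + 2p_{Brew} = 0 ⇒ p_{Aroma} = 49/6 + (1/3)p_{Brew}.
The reaction-function slope is 1/3, so a 12-unit rise in p_{Brew} moves p_{Aroma} by 1/3 × 12 = 4. Aroma's best response rises — the actions are strategic complements.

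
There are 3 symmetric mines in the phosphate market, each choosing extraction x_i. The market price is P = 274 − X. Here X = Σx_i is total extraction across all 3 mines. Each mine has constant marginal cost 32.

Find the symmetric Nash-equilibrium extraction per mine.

A representative mine's profit is π_i = x_i(274 − X) − 32x_i, with X = x_i + Σ_{j≠i} x_j.
First-order condition: 242 − 2x_i − Σ_{j≠i} x_j = 0.
Imposing symmetry (x_j = x for all j) turns Σ_{j≠i} x_j into 2x, so 242 = 4x and x = 60.5.

60.5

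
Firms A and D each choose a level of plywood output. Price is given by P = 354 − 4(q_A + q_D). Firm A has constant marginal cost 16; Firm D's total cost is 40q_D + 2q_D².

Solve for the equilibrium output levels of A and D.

35, 14.5

Firm A's profit: π = q_A(354 − 4(q_A + q_D)) − 16q_A.
∂π/∂q_A = 338 − 8q_A − 4q_D = 0, so q_A = 42.25 − 0.5q_D.
For D: ∂π/∂q_D = 314 − 12q_D − 4q_A = 0 ⇒ q_D = 157/6 − (1/3)q_A.
Substituting the second reaction function into the first: q_A = 42.25 − 0.5(157/6 − (1/3)q_A), which gives (5/6)q_A = 175/6 ⇒ q_A = 35.
Then q_D = 157/6 − (1/3)·35 = 14.5.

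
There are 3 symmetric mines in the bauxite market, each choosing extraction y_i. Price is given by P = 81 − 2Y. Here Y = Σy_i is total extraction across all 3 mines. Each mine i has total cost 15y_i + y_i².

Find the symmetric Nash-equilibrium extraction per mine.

6.6

A representative mine's profit is π_i = y_i(81 − 2Y) − 15y_i − y_i², with Y = y_i + Σ_{j≠i} y_j.
First-order condition: 66 − 6y_i − 2Σ_{j≠i} y_j = 0.
With identical mines, set every y_j = y: then 66 − 6y − 4y = 0, i.e. y = 66/10 = 6.6.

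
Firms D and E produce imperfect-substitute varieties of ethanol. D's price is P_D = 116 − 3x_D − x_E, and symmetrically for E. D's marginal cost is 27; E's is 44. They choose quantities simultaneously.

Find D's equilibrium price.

66.6

Firm D's profit: π = x_D(116 − 3x_D − x_E) − 27x_D.
∂π/∂x_D = 89 − 6x_D − x_E = 0 ⇒ x_D = 89/6 − (1/6)x_E.
Similarly x_E = 12 − (1/6)x_D.
Solving the two reaction functions simultaneously: (1 − (−1/6)(−1/6))x_D = 89/6 − (1/6)·12, so (35/36)x_D = 77/6 and x_D = 13.2.
Then x_E = 12 − (1/6)·13.2 = 9.8.
P_D = 116 − 3·13.2 − 9.8 = 66.6.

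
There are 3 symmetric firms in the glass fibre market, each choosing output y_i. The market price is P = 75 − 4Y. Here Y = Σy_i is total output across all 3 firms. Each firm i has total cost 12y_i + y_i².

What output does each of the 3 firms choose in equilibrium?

3.5

A representative firm's profit is π_i = y_i(75 − 4Y) − 12y_i − y_i², with Y = y_i + Σ_{j≠i} y_j.
First-order condition: 63 − 10y_i − 4Σ_{j≠i} y_j = 0.
With identical firms, set every y_j = y: then 63 − 10y − 8y = 0, i.e. y = 63/18 = 3.5.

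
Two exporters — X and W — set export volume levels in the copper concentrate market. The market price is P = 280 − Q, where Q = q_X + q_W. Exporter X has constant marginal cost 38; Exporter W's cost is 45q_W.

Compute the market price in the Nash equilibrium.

Exporter X's profit: π = q_X(280 − (q_X + q_W)) − 38q_X.
∂π/∂q_X = 242 − 2q_X − q_W = 0, so q_X = 121 − 0.5q_W.
By the same steps for W: q_W = 117.5 − 0.5q_X.
Solving the two reaction functions simultaneously: (1 − (−0.5)(−0.5))q_X = 121 − 0.5·117.5, so 0.75q_X = 62.25 and q_X = 83.
Then q_W = 117.5 − 0.5·83 = 76.
Equilibrium price: P = 280 − 159 = 121.

121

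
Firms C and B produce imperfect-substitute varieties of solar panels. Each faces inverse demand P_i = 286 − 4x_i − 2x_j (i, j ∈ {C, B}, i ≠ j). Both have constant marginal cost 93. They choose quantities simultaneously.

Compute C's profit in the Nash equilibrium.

1489.96

Firm C's profit: π = x_C(286 − 4x_C − 2x_B) − 93x_C.
∂π/∂x_C = 193 − 8x_C − 2x_B = 0 ⇒ x_C = 24.125 − 0.25x_B.
By symmetry x_B = x_C; substituting into the reaction function, 1.25x_C = 24.125 and x_C = 19.3.
P_C = 286 − 4·19.3 − 2·19.3 = 170.2.
Profit = (170.2 − 93)·19.3 = 1489.96.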